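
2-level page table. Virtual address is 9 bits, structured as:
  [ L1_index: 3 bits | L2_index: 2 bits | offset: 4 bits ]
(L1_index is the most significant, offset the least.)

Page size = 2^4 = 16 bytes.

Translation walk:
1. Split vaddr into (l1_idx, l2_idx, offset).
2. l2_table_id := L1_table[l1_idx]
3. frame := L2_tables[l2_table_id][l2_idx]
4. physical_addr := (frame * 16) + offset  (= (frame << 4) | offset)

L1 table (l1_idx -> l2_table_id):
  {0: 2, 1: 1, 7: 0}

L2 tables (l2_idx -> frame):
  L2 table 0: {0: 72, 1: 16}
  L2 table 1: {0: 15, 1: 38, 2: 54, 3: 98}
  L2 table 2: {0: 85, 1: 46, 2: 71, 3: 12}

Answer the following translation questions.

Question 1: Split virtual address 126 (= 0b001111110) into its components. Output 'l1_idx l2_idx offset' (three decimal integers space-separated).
Answer: 1 3 14

Derivation:
vaddr = 126 = 0b001111110
  top 3 bits -> l1_idx = 1
  next 2 bits -> l2_idx = 3
  bottom 4 bits -> offset = 14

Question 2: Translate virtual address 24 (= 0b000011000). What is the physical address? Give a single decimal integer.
vaddr = 24 = 0b000011000
Split: l1_idx=0, l2_idx=1, offset=8
L1[0] = 2
L2[2][1] = 46
paddr = 46 * 16 + 8 = 744

Answer: 744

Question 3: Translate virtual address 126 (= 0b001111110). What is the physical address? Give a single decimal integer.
vaddr = 126 = 0b001111110
Split: l1_idx=1, l2_idx=3, offset=14
L1[1] = 1
L2[1][3] = 98
paddr = 98 * 16 + 14 = 1582

Answer: 1582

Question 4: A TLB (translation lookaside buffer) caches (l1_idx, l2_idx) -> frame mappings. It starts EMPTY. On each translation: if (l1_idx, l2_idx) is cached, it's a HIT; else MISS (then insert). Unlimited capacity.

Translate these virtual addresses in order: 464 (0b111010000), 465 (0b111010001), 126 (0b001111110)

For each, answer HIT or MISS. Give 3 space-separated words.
vaddr=464: (7,1) not in TLB -> MISS, insert
vaddr=465: (7,1) in TLB -> HIT
vaddr=126: (1,3) not in TLB -> MISS, insert

Answer: MISS HIT MISS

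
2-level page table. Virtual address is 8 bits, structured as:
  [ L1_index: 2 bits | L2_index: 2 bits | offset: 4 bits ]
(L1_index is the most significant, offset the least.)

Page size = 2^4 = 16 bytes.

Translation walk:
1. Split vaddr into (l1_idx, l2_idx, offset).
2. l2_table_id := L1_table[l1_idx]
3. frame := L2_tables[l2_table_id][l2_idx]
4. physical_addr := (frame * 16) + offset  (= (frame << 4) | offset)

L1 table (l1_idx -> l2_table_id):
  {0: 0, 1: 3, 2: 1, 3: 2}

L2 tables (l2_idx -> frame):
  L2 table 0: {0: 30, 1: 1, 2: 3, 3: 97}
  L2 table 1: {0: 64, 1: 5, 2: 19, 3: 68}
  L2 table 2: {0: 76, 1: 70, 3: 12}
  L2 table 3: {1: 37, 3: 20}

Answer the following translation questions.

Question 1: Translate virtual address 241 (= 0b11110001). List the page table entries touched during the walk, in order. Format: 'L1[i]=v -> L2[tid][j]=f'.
Answer: L1[3]=2 -> L2[2][3]=12

Derivation:
vaddr = 241 = 0b11110001
Split: l1_idx=3, l2_idx=3, offset=1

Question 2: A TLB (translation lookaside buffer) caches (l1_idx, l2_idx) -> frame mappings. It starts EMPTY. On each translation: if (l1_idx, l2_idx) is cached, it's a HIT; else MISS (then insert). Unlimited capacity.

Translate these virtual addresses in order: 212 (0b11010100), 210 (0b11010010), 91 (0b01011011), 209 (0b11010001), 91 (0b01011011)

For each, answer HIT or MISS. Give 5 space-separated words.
Answer: MISS HIT MISS HIT HIT

Derivation:
vaddr=212: (3,1) not in TLB -> MISS, insert
vaddr=210: (3,1) in TLB -> HIT
vaddr=91: (1,1) not in TLB -> MISS, insert
vaddr=209: (3,1) in TLB -> HIT
vaddr=91: (1,1) in TLB -> HIT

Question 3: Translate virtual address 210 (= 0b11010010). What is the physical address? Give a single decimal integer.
Answer: 1122

Derivation:
vaddr = 210 = 0b11010010
Split: l1_idx=3, l2_idx=1, offset=2
L1[3] = 2
L2[2][1] = 70
paddr = 70 * 16 + 2 = 1122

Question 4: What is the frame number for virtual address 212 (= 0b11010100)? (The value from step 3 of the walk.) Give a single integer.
vaddr = 212: l1_idx=3, l2_idx=1
L1[3] = 2; L2[2][1] = 70

Answer: 70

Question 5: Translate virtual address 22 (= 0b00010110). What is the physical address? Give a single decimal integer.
vaddr = 22 = 0b00010110
Split: l1_idx=0, l2_idx=1, offset=6
L1[0] = 0
L2[0][1] = 1
paddr = 1 * 16 + 6 = 22

Answer: 22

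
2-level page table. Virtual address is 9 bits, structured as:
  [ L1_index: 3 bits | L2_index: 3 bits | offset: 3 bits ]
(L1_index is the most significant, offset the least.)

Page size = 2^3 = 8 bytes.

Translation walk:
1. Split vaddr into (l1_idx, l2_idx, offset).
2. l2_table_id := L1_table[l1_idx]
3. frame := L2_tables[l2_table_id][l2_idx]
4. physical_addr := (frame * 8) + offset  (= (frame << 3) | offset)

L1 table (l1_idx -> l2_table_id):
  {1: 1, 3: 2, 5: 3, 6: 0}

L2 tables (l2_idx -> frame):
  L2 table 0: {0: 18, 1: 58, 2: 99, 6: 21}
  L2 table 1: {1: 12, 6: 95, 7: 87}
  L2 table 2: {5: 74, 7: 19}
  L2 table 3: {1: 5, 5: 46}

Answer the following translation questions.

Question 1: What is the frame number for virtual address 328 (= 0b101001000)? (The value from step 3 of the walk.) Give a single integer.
vaddr = 328: l1_idx=5, l2_idx=1
L1[5] = 3; L2[3][1] = 5

Answer: 5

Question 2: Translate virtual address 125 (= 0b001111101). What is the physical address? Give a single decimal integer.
vaddr = 125 = 0b001111101
Split: l1_idx=1, l2_idx=7, offset=5
L1[1] = 1
L2[1][7] = 87
paddr = 87 * 8 + 5 = 701

Answer: 701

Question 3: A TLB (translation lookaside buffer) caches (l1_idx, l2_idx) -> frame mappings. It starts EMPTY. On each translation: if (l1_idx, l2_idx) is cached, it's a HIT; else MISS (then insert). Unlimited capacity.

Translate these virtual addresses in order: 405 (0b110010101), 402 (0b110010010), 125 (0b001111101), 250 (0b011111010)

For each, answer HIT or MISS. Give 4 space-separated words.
vaddr=405: (6,2) not in TLB -> MISS, insert
vaddr=402: (6,2) in TLB -> HIT
vaddr=125: (1,7) not in TLB -> MISS, insert
vaddr=250: (3,7) not in TLB -> MISS, insert

Answer: MISS HIT MISS MISS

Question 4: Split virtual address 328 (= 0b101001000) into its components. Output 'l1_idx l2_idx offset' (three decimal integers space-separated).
vaddr = 328 = 0b101001000
  top 3 bits -> l1_idx = 5
  next 3 bits -> l2_idx = 1
  bottom 3 bits -> offset = 0

Answer: 5 1 0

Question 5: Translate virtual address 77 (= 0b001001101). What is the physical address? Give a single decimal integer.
vaddr = 77 = 0b001001101
Split: l1_idx=1, l2_idx=1, offset=5
L1[1] = 1
L2[1][1] = 12
paddr = 12 * 8 + 5 = 101

Answer: 101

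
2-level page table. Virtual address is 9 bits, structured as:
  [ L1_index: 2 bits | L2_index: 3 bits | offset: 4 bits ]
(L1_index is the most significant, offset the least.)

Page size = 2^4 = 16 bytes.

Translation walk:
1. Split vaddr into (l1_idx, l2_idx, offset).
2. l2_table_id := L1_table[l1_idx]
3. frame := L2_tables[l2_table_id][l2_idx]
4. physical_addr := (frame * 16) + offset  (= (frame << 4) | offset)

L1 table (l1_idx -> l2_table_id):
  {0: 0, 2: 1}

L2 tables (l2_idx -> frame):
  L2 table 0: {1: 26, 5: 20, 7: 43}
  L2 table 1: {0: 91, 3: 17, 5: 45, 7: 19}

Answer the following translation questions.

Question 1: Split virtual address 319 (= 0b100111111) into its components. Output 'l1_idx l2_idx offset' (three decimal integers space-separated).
Answer: 2 3 15

Derivation:
vaddr = 319 = 0b100111111
  top 2 bits -> l1_idx = 2
  next 3 bits -> l2_idx = 3
  bottom 4 bits -> offset = 15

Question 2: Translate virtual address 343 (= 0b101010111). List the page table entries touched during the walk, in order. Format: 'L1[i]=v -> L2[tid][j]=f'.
Answer: L1[2]=1 -> L2[1][5]=45

Derivation:
vaddr = 343 = 0b101010111
Split: l1_idx=2, l2_idx=5, offset=7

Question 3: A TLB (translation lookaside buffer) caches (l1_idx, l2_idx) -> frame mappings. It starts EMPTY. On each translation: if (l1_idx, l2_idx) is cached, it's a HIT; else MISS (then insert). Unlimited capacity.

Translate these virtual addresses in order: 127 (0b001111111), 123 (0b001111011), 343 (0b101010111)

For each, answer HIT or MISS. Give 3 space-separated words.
Answer: MISS HIT MISS

Derivation:
vaddr=127: (0,7) not in TLB -> MISS, insert
vaddr=123: (0,7) in TLB -> HIT
vaddr=343: (2,5) not in TLB -> MISS, insert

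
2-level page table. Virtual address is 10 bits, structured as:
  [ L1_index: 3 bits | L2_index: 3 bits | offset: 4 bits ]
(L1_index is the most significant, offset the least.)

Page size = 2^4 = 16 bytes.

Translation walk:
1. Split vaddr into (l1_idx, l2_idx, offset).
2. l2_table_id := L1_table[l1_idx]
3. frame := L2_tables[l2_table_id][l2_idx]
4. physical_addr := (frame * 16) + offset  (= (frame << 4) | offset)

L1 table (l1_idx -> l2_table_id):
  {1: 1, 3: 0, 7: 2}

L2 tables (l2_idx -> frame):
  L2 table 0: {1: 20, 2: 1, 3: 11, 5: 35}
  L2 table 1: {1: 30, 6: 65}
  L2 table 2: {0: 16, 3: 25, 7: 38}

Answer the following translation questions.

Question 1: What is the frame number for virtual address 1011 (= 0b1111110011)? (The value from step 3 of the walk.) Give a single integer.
vaddr = 1011: l1_idx=7, l2_idx=7
L1[7] = 2; L2[2][7] = 38

Answer: 38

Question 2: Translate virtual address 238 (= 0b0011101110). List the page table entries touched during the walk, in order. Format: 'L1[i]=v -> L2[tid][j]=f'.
Answer: L1[1]=1 -> L2[1][6]=65

Derivation:
vaddr = 238 = 0b0011101110
Split: l1_idx=1, l2_idx=6, offset=14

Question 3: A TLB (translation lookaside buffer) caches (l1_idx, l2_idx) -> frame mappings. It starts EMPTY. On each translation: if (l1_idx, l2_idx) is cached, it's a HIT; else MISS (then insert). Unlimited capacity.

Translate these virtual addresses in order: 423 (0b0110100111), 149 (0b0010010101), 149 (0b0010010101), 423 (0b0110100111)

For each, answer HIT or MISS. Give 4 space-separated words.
vaddr=423: (3,2) not in TLB -> MISS, insert
vaddr=149: (1,1) not in TLB -> MISS, insert
vaddr=149: (1,1) in TLB -> HIT
vaddr=423: (3,2) in TLB -> HIT

Answer: MISS MISS HIT HIT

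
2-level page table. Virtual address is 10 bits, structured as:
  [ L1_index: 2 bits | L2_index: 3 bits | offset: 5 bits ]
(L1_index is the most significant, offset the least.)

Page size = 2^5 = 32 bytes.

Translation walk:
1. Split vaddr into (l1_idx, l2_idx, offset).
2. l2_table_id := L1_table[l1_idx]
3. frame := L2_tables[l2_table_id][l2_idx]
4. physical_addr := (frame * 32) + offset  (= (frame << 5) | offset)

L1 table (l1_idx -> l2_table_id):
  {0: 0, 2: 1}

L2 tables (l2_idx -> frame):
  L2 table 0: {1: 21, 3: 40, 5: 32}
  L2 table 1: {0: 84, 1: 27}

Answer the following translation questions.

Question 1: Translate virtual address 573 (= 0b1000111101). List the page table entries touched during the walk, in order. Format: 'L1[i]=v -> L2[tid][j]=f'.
vaddr = 573 = 0b1000111101
Split: l1_idx=2, l2_idx=1, offset=29

Answer: L1[2]=1 -> L2[1][1]=27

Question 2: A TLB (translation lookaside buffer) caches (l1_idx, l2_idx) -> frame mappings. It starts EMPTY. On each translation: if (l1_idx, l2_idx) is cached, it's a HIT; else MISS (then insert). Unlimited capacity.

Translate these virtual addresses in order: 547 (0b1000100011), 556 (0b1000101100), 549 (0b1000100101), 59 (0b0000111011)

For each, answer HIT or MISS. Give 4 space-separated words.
Answer: MISS HIT HIT MISS

Derivation:
vaddr=547: (2,1) not in TLB -> MISS, insert
vaddr=556: (2,1) in TLB -> HIT
vaddr=549: (2,1) in TLB -> HIT
vaddr=59: (0,1) not in TLB -> MISS, insert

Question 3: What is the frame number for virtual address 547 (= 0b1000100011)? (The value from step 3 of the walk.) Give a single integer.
vaddr = 547: l1_idx=2, l2_idx=1
L1[2] = 1; L2[1][1] = 27

Answer: 27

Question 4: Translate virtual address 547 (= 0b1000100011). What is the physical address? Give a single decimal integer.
Answer: 867

Derivation:
vaddr = 547 = 0b1000100011
Split: l1_idx=2, l2_idx=1, offset=3
L1[2] = 1
L2[1][1] = 27
paddr = 27 * 32 + 3 = 867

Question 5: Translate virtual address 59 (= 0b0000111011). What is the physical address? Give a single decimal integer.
vaddr = 59 = 0b0000111011
Split: l1_idx=0, l2_idx=1, offset=27
L1[0] = 0
L2[0][1] = 21
paddr = 21 * 32 + 27 = 699

Answer: 699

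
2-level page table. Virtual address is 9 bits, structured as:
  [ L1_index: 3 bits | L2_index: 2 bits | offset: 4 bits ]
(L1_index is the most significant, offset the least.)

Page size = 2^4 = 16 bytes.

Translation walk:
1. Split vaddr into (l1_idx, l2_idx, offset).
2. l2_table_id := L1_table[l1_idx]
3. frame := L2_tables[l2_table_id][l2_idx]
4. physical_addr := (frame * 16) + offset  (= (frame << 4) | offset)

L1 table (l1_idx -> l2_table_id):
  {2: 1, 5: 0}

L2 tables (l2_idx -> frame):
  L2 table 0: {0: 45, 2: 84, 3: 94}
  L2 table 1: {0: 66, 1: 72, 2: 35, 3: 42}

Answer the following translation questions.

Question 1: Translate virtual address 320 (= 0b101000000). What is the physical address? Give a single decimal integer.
Answer: 720

Derivation:
vaddr = 320 = 0b101000000
Split: l1_idx=5, l2_idx=0, offset=0
L1[5] = 0
L2[0][0] = 45
paddr = 45 * 16 + 0 = 720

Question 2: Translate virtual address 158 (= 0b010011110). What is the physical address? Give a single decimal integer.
vaddr = 158 = 0b010011110
Split: l1_idx=2, l2_idx=1, offset=14
L1[2] = 1
L2[1][1] = 72
paddr = 72 * 16 + 14 = 1166

Answer: 1166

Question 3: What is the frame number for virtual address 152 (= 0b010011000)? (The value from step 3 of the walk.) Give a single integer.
vaddr = 152: l1_idx=2, l2_idx=1
L1[2] = 1; L2[1][1] = 72

Answer: 72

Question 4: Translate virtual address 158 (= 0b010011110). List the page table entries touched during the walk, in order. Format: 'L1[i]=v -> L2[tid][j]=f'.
vaddr = 158 = 0b010011110
Split: l1_idx=2, l2_idx=1, offset=14

Answer: L1[2]=1 -> L2[1][1]=72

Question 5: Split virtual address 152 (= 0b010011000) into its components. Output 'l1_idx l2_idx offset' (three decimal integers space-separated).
vaddr = 152 = 0b010011000
  top 3 bits -> l1_idx = 2
  next 2 bits -> l2_idx = 1
  bottom 4 bits -> offset = 8

Answer: 2 1 8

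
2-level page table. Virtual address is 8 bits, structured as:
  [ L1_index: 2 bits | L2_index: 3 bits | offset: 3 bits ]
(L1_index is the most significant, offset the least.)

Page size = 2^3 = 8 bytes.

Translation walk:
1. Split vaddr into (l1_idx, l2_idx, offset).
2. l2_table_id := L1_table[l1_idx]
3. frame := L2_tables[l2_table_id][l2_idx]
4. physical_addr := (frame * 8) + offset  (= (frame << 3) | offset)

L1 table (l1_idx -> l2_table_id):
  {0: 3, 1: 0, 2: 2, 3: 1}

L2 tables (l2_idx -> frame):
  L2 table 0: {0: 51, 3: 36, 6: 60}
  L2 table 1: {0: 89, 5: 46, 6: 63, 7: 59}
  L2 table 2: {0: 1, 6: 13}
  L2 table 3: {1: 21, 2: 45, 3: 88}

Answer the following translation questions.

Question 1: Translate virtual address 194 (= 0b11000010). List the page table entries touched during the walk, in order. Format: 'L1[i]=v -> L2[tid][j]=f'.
Answer: L1[3]=1 -> L2[1][0]=89

Derivation:
vaddr = 194 = 0b11000010
Split: l1_idx=3, l2_idx=0, offset=2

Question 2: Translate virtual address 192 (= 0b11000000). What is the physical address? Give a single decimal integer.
Answer: 712

Derivation:
vaddr = 192 = 0b11000000
Split: l1_idx=3, l2_idx=0, offset=0
L1[3] = 1
L2[1][0] = 89
paddr = 89 * 8 + 0 = 712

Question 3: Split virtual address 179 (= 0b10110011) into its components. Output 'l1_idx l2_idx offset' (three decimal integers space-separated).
Answer: 2 6 3

Derivation:
vaddr = 179 = 0b10110011
  top 2 bits -> l1_idx = 2
  next 3 bits -> l2_idx = 6
  bottom 3 bits -> offset = 3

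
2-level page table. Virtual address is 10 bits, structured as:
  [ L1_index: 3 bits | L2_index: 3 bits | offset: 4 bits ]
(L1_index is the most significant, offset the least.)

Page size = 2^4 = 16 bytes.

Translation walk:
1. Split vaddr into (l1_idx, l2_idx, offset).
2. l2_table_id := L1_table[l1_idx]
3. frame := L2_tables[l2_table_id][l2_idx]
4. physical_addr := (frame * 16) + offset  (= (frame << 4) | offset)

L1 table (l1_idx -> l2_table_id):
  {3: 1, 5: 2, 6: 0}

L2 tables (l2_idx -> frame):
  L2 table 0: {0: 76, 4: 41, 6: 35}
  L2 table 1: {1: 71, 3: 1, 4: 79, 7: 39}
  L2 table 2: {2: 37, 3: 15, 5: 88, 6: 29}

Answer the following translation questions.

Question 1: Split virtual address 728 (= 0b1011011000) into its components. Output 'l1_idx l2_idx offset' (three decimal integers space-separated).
Answer: 5 5 8

Derivation:
vaddr = 728 = 0b1011011000
  top 3 bits -> l1_idx = 5
  next 3 bits -> l2_idx = 5
  bottom 4 bits -> offset = 8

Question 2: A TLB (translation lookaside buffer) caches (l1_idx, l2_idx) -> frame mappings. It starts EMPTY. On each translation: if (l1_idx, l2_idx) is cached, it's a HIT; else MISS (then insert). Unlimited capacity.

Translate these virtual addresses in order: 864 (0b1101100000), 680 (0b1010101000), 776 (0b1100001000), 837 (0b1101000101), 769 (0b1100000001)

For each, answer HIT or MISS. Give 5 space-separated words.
Answer: MISS MISS MISS MISS HIT

Derivation:
vaddr=864: (6,6) not in TLB -> MISS, insert
vaddr=680: (5,2) not in TLB -> MISS, insert
vaddr=776: (6,0) not in TLB -> MISS, insert
vaddr=837: (6,4) not in TLB -> MISS, insert
vaddr=769: (6,0) in TLB -> HIT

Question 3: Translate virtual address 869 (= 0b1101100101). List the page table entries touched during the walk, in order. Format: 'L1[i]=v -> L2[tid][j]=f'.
vaddr = 869 = 0b1101100101
Split: l1_idx=6, l2_idx=6, offset=5

Answer: L1[6]=0 -> L2[0][6]=35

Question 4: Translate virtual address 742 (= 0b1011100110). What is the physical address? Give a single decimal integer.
Answer: 470

Derivation:
vaddr = 742 = 0b1011100110
Split: l1_idx=5, l2_idx=6, offset=6
L1[5] = 2
L2[2][6] = 29
paddr = 29 * 16 + 6 = 470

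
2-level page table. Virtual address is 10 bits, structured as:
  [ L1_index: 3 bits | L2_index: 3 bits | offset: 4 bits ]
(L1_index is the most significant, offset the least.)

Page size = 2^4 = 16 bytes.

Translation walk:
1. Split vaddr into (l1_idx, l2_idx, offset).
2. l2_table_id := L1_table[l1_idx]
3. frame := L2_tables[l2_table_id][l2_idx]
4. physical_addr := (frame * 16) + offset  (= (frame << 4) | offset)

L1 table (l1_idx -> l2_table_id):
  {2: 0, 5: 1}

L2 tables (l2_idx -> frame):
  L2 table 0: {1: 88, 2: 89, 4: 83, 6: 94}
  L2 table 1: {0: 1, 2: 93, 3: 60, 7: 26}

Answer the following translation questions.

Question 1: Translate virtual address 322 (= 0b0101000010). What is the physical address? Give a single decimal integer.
Answer: 1330

Derivation:
vaddr = 322 = 0b0101000010
Split: l1_idx=2, l2_idx=4, offset=2
L1[2] = 0
L2[0][4] = 83
paddr = 83 * 16 + 2 = 1330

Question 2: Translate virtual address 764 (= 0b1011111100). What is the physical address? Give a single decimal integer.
Answer: 428

Derivation:
vaddr = 764 = 0b1011111100
Split: l1_idx=5, l2_idx=7, offset=12
L1[5] = 1
L2[1][7] = 26
paddr = 26 * 16 + 12 = 428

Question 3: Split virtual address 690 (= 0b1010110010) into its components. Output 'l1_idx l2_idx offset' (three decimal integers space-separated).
vaddr = 690 = 0b1010110010
  top 3 bits -> l1_idx = 5
  next 3 bits -> l2_idx = 3
  bottom 4 bits -> offset = 2

Answer: 5 3 2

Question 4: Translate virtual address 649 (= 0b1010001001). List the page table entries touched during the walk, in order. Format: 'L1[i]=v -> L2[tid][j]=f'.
vaddr = 649 = 0b1010001001
Split: l1_idx=5, l2_idx=0, offset=9

Answer: L1[5]=1 -> L2[1][0]=1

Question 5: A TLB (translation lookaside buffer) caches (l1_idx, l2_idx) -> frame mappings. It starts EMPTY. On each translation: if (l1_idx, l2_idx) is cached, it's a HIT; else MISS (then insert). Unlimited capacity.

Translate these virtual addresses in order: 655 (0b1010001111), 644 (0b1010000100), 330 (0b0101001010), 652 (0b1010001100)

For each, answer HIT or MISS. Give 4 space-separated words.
Answer: MISS HIT MISS HIT

Derivation:
vaddr=655: (5,0) not in TLB -> MISS, insert
vaddr=644: (5,0) in TLB -> HIT
vaddr=330: (2,4) not in TLB -> MISS, insert
vaddr=652: (5,0) in TLB -> HIT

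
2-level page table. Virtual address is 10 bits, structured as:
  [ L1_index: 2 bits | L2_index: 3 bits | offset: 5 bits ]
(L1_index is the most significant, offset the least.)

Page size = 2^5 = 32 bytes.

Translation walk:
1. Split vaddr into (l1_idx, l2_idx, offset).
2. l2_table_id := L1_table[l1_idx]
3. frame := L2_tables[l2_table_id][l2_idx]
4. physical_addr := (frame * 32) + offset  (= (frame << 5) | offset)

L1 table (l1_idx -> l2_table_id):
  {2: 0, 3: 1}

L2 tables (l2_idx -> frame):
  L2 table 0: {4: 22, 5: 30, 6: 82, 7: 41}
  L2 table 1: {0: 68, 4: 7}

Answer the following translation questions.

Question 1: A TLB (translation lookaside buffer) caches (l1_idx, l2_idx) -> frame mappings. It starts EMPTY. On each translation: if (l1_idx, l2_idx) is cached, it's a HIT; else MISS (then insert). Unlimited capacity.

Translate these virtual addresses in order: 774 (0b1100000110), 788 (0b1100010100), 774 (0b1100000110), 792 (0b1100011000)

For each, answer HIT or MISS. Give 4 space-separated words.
Answer: MISS HIT HIT HIT

Derivation:
vaddr=774: (3,0) not in TLB -> MISS, insert
vaddr=788: (3,0) in TLB -> HIT
vaddr=774: (3,0) in TLB -> HIT
vaddr=792: (3,0) in TLB -> HIT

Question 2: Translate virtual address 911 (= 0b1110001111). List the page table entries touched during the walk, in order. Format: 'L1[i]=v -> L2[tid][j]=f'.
Answer: L1[3]=1 -> L2[1][4]=7

Derivation:
vaddr = 911 = 0b1110001111
Split: l1_idx=3, l2_idx=4, offset=15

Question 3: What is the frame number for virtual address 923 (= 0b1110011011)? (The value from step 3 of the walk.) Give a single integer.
Answer: 7

Derivation:
vaddr = 923: l1_idx=3, l2_idx=4
L1[3] = 1; L2[1][4] = 7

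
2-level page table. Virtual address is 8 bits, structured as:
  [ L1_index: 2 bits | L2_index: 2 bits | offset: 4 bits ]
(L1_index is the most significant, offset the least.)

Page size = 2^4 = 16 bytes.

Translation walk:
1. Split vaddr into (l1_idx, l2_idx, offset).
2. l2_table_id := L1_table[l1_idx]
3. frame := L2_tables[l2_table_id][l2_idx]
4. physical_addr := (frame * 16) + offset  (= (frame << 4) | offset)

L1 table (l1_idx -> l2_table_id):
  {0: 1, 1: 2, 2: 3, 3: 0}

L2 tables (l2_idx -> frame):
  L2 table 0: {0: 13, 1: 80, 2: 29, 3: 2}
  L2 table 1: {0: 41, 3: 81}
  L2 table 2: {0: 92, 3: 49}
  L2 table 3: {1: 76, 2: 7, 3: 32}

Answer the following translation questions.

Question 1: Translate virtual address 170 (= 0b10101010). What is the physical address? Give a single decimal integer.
Answer: 122

Derivation:
vaddr = 170 = 0b10101010
Split: l1_idx=2, l2_idx=2, offset=10
L1[2] = 3
L2[3][2] = 7
paddr = 7 * 16 + 10 = 122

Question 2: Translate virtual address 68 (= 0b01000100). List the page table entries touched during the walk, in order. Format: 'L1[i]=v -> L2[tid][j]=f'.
vaddr = 68 = 0b01000100
Split: l1_idx=1, l2_idx=0, offset=4

Answer: L1[1]=2 -> L2[2][0]=92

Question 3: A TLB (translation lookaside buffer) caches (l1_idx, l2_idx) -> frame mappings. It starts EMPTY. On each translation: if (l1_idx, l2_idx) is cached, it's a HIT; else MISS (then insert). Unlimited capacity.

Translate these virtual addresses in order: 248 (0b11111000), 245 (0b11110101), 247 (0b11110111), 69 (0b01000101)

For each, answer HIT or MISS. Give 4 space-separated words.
vaddr=248: (3,3) not in TLB -> MISS, insert
vaddr=245: (3,3) in TLB -> HIT
vaddr=247: (3,3) in TLB -> HIT
vaddr=69: (1,0) not in TLB -> MISS, insert

Answer: MISS HIT HIT MISS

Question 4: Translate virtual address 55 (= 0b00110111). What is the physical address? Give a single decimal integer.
vaddr = 55 = 0b00110111
Split: l1_idx=0, l2_idx=3, offset=7
L1[0] = 1
L2[1][3] = 81
paddr = 81 * 16 + 7 = 1303

Answer: 1303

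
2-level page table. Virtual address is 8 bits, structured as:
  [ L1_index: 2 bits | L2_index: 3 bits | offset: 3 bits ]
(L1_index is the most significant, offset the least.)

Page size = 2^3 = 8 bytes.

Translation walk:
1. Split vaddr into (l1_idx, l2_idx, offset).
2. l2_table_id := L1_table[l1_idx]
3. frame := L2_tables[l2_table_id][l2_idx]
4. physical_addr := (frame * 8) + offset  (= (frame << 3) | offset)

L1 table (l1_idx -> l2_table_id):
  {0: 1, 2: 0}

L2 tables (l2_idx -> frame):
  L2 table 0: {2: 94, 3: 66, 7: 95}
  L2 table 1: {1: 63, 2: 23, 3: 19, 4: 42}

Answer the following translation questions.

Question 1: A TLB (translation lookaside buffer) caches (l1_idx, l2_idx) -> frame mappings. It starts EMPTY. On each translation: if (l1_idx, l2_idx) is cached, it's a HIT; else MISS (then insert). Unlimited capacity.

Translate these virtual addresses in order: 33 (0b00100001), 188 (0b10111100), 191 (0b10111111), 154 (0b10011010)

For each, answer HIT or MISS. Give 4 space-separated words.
Answer: MISS MISS HIT MISS

Derivation:
vaddr=33: (0,4) not in TLB -> MISS, insert
vaddr=188: (2,7) not in TLB -> MISS, insert
vaddr=191: (2,7) in TLB -> HIT
vaddr=154: (2,3) not in TLB -> MISS, insert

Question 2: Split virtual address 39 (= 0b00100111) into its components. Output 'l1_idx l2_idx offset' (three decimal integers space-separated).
Answer: 0 4 7

Derivation:
vaddr = 39 = 0b00100111
  top 2 bits -> l1_idx = 0
  next 3 bits -> l2_idx = 4
  bottom 3 bits -> offset = 7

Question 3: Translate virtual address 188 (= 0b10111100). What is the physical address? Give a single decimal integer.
Answer: 764

Derivation:
vaddr = 188 = 0b10111100
Split: l1_idx=2, l2_idx=7, offset=4
L1[2] = 0
L2[0][7] = 95
paddr = 95 * 8 + 4 = 764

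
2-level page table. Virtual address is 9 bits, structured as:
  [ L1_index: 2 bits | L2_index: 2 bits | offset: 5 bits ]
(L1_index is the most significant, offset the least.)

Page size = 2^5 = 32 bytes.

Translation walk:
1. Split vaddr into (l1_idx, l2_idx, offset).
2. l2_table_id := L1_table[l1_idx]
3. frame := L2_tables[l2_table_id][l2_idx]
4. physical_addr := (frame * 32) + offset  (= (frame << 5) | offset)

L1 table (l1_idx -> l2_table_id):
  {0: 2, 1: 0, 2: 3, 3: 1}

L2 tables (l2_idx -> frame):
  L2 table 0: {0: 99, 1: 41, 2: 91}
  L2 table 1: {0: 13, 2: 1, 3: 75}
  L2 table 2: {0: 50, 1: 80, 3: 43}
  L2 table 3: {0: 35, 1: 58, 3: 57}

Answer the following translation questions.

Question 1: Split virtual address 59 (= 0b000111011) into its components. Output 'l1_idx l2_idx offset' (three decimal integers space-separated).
Answer: 0 1 27

Derivation:
vaddr = 59 = 0b000111011
  top 2 bits -> l1_idx = 0
  next 2 bits -> l2_idx = 1
  bottom 5 bits -> offset = 27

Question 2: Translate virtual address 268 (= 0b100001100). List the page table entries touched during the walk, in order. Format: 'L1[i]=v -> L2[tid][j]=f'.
vaddr = 268 = 0b100001100
Split: l1_idx=2, l2_idx=0, offset=12

Answer: L1[2]=3 -> L2[3][0]=35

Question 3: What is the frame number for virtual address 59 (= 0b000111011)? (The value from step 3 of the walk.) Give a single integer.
vaddr = 59: l1_idx=0, l2_idx=1
L1[0] = 2; L2[2][1] = 80

Answer: 80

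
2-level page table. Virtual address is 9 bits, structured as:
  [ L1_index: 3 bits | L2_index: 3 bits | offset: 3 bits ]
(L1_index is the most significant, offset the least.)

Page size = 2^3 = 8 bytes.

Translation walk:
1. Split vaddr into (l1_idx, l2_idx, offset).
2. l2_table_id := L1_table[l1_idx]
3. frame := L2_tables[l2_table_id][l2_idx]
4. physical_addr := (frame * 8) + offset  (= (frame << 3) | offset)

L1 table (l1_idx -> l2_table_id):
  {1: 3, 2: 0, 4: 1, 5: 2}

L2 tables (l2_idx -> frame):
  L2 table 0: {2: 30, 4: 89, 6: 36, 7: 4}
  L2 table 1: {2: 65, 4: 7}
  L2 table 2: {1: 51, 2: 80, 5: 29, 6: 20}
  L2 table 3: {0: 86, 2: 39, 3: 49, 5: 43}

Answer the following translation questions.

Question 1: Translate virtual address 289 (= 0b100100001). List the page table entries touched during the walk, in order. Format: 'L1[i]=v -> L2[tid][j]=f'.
vaddr = 289 = 0b100100001
Split: l1_idx=4, l2_idx=4, offset=1

Answer: L1[4]=1 -> L2[1][4]=7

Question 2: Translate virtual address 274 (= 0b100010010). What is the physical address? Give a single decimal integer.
vaddr = 274 = 0b100010010
Split: l1_idx=4, l2_idx=2, offset=2
L1[4] = 1
L2[1][2] = 65
paddr = 65 * 8 + 2 = 522

Answer: 522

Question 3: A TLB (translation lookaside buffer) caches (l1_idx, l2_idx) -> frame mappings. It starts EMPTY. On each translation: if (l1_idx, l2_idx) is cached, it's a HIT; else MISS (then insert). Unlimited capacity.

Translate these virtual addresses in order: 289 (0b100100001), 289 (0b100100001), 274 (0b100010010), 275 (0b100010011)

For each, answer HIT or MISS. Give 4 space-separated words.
Answer: MISS HIT MISS HIT

Derivation:
vaddr=289: (4,4) not in TLB -> MISS, insert
vaddr=289: (4,4) in TLB -> HIT
vaddr=274: (4,2) not in TLB -> MISS, insert
vaddr=275: (4,2) in TLB -> HIT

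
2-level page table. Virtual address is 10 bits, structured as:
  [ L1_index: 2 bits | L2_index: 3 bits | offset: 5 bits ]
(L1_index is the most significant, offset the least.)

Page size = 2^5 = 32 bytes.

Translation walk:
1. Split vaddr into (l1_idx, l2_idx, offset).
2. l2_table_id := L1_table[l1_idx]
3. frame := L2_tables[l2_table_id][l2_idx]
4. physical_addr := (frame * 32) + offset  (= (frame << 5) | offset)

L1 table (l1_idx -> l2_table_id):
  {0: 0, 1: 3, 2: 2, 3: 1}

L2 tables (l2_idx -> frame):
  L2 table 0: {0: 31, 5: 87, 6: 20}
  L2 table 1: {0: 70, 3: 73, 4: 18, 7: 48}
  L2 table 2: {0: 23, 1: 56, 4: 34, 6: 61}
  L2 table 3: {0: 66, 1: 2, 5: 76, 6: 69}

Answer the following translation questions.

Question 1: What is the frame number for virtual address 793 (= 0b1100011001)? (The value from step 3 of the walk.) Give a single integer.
vaddr = 793: l1_idx=3, l2_idx=0
L1[3] = 1; L2[1][0] = 70

Answer: 70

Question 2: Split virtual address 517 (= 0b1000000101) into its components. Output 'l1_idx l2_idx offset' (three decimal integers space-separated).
vaddr = 517 = 0b1000000101
  top 2 bits -> l1_idx = 2
  next 3 bits -> l2_idx = 0
  bottom 5 bits -> offset = 5

Answer: 2 0 5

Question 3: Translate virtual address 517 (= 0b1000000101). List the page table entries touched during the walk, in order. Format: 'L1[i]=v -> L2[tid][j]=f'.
vaddr = 517 = 0b1000000101
Split: l1_idx=2, l2_idx=0, offset=5

Answer: L1[2]=2 -> L2[2][0]=23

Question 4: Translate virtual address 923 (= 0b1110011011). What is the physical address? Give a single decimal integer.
Answer: 603

Derivation:
vaddr = 923 = 0b1110011011
Split: l1_idx=3, l2_idx=4, offset=27
L1[3] = 1
L2[1][4] = 18
paddr = 18 * 32 + 27 = 603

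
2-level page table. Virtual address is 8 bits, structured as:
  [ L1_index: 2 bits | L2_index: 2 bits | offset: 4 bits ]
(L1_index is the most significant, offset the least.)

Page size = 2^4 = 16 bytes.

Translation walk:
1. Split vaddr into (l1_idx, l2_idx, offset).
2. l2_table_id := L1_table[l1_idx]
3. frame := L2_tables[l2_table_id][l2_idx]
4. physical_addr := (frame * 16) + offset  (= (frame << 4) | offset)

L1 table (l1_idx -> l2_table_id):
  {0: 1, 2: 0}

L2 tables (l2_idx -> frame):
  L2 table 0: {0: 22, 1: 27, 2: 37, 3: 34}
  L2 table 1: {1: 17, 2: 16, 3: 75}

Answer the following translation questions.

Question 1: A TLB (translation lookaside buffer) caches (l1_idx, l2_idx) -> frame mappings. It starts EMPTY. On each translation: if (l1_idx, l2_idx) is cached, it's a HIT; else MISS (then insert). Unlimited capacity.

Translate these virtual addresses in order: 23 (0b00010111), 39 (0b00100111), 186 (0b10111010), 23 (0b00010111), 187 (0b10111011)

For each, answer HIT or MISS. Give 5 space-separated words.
Answer: MISS MISS MISS HIT HIT

Derivation:
vaddr=23: (0,1) not in TLB -> MISS, insert
vaddr=39: (0,2) not in TLB -> MISS, insert
vaddr=186: (2,3) not in TLB -> MISS, insert
vaddr=23: (0,1) in TLB -> HIT
vaddr=187: (2,3) in TLB -> HIT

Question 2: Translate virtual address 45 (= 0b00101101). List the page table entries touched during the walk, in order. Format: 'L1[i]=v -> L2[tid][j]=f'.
vaddr = 45 = 0b00101101
Split: l1_idx=0, l2_idx=2, offset=13

Answer: L1[0]=1 -> L2[1][2]=16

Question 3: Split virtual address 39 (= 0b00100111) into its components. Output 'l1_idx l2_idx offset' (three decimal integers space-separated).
vaddr = 39 = 0b00100111
  top 2 bits -> l1_idx = 0
  next 2 bits -> l2_idx = 2
  bottom 4 bits -> offset = 7

Answer: 0 2 7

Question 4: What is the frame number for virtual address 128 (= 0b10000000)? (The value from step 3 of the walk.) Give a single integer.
Answer: 22

Derivation:
vaddr = 128: l1_idx=2, l2_idx=0
L1[2] = 0; L2[0][0] = 22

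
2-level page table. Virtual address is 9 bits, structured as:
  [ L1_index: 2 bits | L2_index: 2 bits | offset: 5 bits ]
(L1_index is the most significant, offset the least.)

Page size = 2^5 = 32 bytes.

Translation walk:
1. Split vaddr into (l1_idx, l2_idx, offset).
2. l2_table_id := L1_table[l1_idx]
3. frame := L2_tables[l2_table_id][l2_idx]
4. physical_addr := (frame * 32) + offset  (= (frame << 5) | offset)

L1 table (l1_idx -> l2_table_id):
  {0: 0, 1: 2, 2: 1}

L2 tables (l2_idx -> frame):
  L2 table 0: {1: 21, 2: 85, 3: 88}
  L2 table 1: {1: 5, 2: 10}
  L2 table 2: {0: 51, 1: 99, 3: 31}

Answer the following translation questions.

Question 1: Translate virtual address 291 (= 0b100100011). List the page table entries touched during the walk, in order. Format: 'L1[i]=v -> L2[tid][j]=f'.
vaddr = 291 = 0b100100011
Split: l1_idx=2, l2_idx=1, offset=3

Answer: L1[2]=1 -> L2[1][1]=5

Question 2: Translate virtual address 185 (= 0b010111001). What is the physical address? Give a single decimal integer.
vaddr = 185 = 0b010111001
Split: l1_idx=1, l2_idx=1, offset=25
L1[1] = 2
L2[2][1] = 99
paddr = 99 * 32 + 25 = 3193

Answer: 3193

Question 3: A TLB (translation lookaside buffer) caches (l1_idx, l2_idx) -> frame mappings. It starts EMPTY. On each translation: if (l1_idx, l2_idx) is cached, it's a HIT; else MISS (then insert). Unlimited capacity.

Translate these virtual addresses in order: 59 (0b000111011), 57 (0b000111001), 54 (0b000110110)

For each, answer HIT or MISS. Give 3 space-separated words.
Answer: MISS HIT HIT

Derivation:
vaddr=59: (0,1) not in TLB -> MISS, insert
vaddr=57: (0,1) in TLB -> HIT
vaddr=54: (0,1) in TLB -> HIT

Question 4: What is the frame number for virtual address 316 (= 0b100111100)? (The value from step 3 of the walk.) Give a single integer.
Answer: 5

Derivation:
vaddr = 316: l1_idx=2, l2_idx=1
L1[2] = 1; L2[1][1] = 5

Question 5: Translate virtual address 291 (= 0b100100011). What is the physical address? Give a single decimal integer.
Answer: 163

Derivation:
vaddr = 291 = 0b100100011
Split: l1_idx=2, l2_idx=1, offset=3
L1[2] = 1
L2[1][1] = 5
paddr = 5 * 32 + 3 = 163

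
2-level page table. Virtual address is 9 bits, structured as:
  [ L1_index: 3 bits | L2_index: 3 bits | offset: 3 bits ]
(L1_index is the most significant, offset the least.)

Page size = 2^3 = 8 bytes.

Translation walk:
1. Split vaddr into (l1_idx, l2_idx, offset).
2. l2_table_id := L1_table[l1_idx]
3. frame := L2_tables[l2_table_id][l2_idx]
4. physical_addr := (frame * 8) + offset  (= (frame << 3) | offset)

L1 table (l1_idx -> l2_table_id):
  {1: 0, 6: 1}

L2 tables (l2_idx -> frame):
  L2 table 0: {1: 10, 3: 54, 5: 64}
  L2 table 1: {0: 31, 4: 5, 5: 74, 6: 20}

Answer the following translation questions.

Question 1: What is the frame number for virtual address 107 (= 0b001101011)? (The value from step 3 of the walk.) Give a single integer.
vaddr = 107: l1_idx=1, l2_idx=5
L1[1] = 0; L2[0][5] = 64

Answer: 64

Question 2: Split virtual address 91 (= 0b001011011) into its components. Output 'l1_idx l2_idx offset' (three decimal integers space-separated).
vaddr = 91 = 0b001011011
  top 3 bits -> l1_idx = 1
  next 3 bits -> l2_idx = 3
  bottom 3 bits -> offset = 3

Answer: 1 3 3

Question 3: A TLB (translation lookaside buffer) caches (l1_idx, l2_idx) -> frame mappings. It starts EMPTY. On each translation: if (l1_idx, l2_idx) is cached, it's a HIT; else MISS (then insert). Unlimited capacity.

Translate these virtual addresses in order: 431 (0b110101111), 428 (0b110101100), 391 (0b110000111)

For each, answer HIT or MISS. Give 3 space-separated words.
vaddr=431: (6,5) not in TLB -> MISS, insert
vaddr=428: (6,5) in TLB -> HIT
vaddr=391: (6,0) not in TLB -> MISS, insert

Answer: MISS HIT MISS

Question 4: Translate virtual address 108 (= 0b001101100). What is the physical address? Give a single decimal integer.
vaddr = 108 = 0b001101100
Split: l1_idx=1, l2_idx=5, offset=4
L1[1] = 0
L2[0][5] = 64
paddr = 64 * 8 + 4 = 516

Answer: 516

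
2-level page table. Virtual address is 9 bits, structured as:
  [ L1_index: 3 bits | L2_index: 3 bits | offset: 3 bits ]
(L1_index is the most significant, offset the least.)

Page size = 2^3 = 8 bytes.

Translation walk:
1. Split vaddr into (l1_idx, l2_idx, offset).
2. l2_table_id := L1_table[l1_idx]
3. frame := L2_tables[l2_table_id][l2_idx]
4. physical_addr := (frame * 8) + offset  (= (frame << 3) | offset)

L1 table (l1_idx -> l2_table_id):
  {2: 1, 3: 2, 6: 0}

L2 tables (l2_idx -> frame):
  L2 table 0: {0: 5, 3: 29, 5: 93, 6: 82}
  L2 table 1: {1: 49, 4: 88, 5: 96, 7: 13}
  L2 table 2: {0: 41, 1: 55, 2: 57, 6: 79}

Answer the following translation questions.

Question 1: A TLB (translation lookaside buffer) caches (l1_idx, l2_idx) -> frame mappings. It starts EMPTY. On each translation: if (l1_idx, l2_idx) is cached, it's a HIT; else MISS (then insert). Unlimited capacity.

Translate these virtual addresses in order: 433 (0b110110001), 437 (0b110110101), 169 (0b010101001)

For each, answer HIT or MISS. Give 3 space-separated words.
vaddr=433: (6,6) not in TLB -> MISS, insert
vaddr=437: (6,6) in TLB -> HIT
vaddr=169: (2,5) not in TLB -> MISS, insert

Answer: MISS HIT MISS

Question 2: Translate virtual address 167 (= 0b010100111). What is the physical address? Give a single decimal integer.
Answer: 711

Derivation:
vaddr = 167 = 0b010100111
Split: l1_idx=2, l2_idx=4, offset=7
L1[2] = 1
L2[1][4] = 88
paddr = 88 * 8 + 7 = 711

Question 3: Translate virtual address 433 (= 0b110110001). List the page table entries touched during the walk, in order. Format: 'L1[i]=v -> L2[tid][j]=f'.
vaddr = 433 = 0b110110001
Split: l1_idx=6, l2_idx=6, offset=1

Answer: L1[6]=0 -> L2[0][6]=82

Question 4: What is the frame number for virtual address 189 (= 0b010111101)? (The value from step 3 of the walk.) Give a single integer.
Answer: 13

Derivation:
vaddr = 189: l1_idx=2, l2_idx=7
L1[2] = 1; L2[1][7] = 13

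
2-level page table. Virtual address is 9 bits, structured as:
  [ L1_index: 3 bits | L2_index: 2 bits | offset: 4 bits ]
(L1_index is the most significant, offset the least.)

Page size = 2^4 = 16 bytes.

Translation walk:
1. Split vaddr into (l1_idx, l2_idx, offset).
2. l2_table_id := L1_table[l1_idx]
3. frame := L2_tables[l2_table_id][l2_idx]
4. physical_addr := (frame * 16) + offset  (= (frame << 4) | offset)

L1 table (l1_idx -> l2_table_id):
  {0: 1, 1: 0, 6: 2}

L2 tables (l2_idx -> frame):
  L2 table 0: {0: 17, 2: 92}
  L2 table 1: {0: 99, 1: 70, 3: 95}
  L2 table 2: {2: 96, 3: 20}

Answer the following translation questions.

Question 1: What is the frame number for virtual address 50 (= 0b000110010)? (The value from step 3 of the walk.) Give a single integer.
Answer: 95

Derivation:
vaddr = 50: l1_idx=0, l2_idx=3
L1[0] = 1; L2[1][3] = 95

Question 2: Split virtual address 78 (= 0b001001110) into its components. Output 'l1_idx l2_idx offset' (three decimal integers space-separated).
Answer: 1 0 14

Derivation:
vaddr = 78 = 0b001001110
  top 3 bits -> l1_idx = 1
  next 2 bits -> l2_idx = 0
  bottom 4 bits -> offset = 14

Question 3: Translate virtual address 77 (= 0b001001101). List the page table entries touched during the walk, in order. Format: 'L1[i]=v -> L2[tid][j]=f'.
Answer: L1[1]=0 -> L2[0][0]=17

Derivation:
vaddr = 77 = 0b001001101
Split: l1_idx=1, l2_idx=0, offset=13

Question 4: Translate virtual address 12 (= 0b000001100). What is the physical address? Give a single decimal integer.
vaddr = 12 = 0b000001100
Split: l1_idx=0, l2_idx=0, offset=12
L1[0] = 1
L2[1][0] = 99
paddr = 99 * 16 + 12 = 1596

Answer: 1596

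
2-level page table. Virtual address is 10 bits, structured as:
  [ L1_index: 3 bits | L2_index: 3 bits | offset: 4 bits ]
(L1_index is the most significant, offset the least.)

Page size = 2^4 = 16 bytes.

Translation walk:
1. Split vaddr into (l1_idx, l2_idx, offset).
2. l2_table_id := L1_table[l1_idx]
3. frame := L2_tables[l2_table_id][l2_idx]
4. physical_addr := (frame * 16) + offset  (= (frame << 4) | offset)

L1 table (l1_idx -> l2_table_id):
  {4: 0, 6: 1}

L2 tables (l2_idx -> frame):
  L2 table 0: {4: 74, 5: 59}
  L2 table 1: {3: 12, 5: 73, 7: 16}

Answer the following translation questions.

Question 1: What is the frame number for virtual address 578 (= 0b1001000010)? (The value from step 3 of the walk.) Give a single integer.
Answer: 74

Derivation:
vaddr = 578: l1_idx=4, l2_idx=4
L1[4] = 0; L2[0][4] = 74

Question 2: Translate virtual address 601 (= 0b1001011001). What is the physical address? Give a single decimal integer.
Answer: 953

Derivation:
vaddr = 601 = 0b1001011001
Split: l1_idx=4, l2_idx=5, offset=9
L1[4] = 0
L2[0][5] = 59
paddr = 59 * 16 + 9 = 953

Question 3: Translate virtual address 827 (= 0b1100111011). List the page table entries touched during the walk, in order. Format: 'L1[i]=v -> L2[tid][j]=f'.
vaddr = 827 = 0b1100111011
Split: l1_idx=6, l2_idx=3, offset=11

Answer: L1[6]=1 -> L2[1][3]=12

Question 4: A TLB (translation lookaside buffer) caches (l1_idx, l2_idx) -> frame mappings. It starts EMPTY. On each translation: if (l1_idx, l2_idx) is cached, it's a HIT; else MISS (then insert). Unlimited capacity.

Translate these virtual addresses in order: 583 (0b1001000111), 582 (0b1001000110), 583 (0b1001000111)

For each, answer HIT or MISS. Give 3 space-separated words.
Answer: MISS HIT HIT

Derivation:
vaddr=583: (4,4) not in TLB -> MISS, insert
vaddr=582: (4,4) in TLB -> HIT
vaddr=583: (4,4) in TLB -> HIT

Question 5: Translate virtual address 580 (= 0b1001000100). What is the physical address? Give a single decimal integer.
Answer: 1188

Derivation:
vaddr = 580 = 0b1001000100
Split: l1_idx=4, l2_idx=4, offset=4
L1[4] = 0
L2[0][4] = 74
paddr = 74 * 16 + 4 = 1188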